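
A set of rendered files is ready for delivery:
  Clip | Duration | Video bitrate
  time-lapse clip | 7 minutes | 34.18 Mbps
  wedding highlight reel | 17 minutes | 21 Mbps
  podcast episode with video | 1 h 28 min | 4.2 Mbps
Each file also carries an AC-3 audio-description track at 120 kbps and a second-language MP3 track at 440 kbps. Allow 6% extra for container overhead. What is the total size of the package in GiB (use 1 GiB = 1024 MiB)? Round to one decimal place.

Audio total: 120 + 440 = 560 kbps = 0.560 Mbps.
time-lapse clip: 34.740 Mbps × 420 s × 1.06 = 15466.2 Mb
wedding highlight reel: 21.560 Mbps × 1020 s × 1.06 = 23310.7 Mb
podcast episode with video: 4.760 Mbps × 5280 s × 1.06 = 26640.8 Mb
Total: 65417.7 Mb = 8177.2 MB.
= 7.616 GiB.

7.6 GiB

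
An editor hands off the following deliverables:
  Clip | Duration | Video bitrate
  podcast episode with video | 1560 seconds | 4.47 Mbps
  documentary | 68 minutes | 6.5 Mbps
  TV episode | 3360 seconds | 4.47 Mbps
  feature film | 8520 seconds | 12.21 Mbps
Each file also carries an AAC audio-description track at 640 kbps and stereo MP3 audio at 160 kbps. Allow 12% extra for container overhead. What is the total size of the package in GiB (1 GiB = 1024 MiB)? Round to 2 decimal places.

21.72 GiB

Audio total: 640 + 160 = 800 kbps = 0.800 Mbps.
podcast episode with video: 5.270 Mbps × 1560 s × 1.12 = 9207.7 Mb
documentary: 7.300 Mbps × 4080 s × 1.12 = 33358.1 Mb
TV episode: 5.270 Mbps × 3360 s × 1.12 = 19832.1 Mb
feature film: 13.010 Mbps × 8520 s × 1.12 = 124146.6 Mb
Total: 186544.5 Mb = 23318.1 MB.
= 21.72 GiB.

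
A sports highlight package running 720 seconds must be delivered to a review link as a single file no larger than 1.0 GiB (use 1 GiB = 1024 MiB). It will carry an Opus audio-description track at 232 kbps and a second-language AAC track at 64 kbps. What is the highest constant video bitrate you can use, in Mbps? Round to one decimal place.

Budget: 1.0 GiB = 8589.9 Mb.
Total bitrate budget: 8589.9 Mb / 720 s = 11.930 Mbps.
Audio total: 232 + 64 = 296 kbps = 0.296 Mbps.
Video: 11.930 − 0.296 = 11.634 Mbps.

11.6 Mbps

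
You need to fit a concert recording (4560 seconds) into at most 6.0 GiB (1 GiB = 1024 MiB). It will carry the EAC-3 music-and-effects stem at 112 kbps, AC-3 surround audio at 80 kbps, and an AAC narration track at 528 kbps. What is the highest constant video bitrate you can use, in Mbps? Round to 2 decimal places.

10.58 Mbps

Budget: 6.0 GiB = 51539.6 Mb.
Total bitrate budget: 51539.6 Mb / 4560 s = 11.303 Mbps.
Audio total: 112 + 80 + 528 = 720 kbps = 0.720 Mbps.
Video: 11.303 − 0.720 = 10.583 Mbps.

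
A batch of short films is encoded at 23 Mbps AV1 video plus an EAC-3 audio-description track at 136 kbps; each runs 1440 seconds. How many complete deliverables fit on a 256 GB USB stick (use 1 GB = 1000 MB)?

Audio: 136 kbps = 0.136 Mbps.
Total bitrate: 23.136 Mbps.
Per item: 23.136 Mbps × 1440 s = 33,316 Mb = 4,164 MB.
Capacity: 256 GB = 2,048,000 Mb; 61.47 items → 61 complete.

61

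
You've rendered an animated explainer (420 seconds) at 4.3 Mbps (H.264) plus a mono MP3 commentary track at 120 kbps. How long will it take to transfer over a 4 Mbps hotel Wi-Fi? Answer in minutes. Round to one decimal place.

Audio: 120 kbps = 0.120 Mbps.
Total bitrate: 4.420 Mbps.
File: 4.420 Mbps × 420 s = 1856.4 Mb.
At 4 Mbps: 1856.4 / 4 = 464.1 s ≈ 7.74 minutes.

7.7 minutes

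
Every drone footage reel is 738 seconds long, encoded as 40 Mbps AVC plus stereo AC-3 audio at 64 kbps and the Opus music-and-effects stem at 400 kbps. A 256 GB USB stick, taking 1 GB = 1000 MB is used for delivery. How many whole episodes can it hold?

Audio total: 64 + 400 = 464 kbps = 0.464 Mbps.
Total bitrate: 40.464 Mbps.
Per item: 40.464 Mbps × 738 s = 29,862 Mb = 3,733 MB.
Capacity: 256 GB = 2,048,000 Mb; 68.58 items → 68 complete.

68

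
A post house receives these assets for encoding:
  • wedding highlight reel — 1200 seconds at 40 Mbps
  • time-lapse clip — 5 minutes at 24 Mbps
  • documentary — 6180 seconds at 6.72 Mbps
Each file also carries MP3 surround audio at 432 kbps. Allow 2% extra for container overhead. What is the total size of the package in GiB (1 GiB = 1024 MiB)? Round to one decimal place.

11.9 GiB

Audio: 432 kbps = 0.432 Mbps.
wedding highlight reel: 40.432 Mbps × 1200 s × 1.02 = 49488.8 Mb
time-lapse clip: 24.432 Mbps × 300 s × 1.02 = 7476.2 Mb
documentary: 7.152 Mbps × 6180 s × 1.02 = 45083.3 Mb
Total: 102048.3 Mb = 12756.0 MB.
= 11.88 GiB.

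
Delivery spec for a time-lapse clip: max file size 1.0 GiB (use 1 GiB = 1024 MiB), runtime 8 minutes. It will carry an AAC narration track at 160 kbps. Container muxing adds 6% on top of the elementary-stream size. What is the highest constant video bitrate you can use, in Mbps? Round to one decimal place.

Budget: 1.0 GiB = 8589.9 Mb.
Stream payload after overhead: 8589.9 / 1.06 = 8103.7 Mb.
8 min = 480 s
Total bitrate budget: 8103.7 Mb / 480 s = 16.883 Mbps.
Audio: 160 kbps = 0.160 Mbps.
Video: 16.883 − 0.160 = 16.723 Mbps.

16.7 Mbps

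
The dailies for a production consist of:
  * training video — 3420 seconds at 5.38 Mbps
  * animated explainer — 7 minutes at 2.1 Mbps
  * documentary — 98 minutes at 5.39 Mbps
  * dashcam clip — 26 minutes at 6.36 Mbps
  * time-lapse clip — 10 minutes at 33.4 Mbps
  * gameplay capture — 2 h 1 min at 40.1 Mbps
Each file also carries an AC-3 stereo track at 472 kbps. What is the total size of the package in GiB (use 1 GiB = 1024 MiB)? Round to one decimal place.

Audio: 472 kbps = 0.472 Mbps.
training video: 5.852 Mbps × 3420 s = 20013.8 Mb
animated explainer: 2.572 Mbps × 420 s = 1080.2 Mb
documentary: 5.862 Mbps × 5880 s = 34468.6 Mb
dashcam clip: 6.832 Mbps × 1560 s = 10657.9 Mb
time-lapse clip: 33.872 Mbps × 600 s = 20323.2 Mb
gameplay capture: 40.572 Mbps × 7260 s = 294552.7 Mb
Total: 381096.5 Mb = 47637.1 MB.
= 44.37 GiB.

44.4 GiB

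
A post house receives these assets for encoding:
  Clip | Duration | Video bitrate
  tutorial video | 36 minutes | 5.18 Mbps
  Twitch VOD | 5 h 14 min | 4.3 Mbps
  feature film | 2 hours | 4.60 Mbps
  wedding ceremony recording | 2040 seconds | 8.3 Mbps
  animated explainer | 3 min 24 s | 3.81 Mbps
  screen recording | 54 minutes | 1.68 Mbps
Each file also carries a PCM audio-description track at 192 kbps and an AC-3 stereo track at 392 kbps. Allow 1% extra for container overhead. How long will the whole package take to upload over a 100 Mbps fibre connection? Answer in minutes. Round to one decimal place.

Audio total: 192 + 392 = 584 kbps = 0.584 Mbps.
tutorial video: 5.764 Mbps × 2160 s × 1.01 = 12574.7 Mb
Twitch VOD: 4.884 Mbps × 18840 s × 1.01 = 92934.7 Mb
feature film: 5.184 Mbps × 7200 s × 1.01 = 37698.0 Mb
wedding ceremony recording: 8.884 Mbps × 2040 s × 1.01 = 18304.6 Mb
animated explainer: 4.394 Mbps × 204 s × 1.01 = 905.3 Mb
screen recording: 2.264 Mbps × 3240 s × 1.01 = 7408.7 Mb
Total: 169826.1 Mb = 21228.3 MB.
At 100 Mbps: 169826.1 / 100 = 1698 s ≈ 28.3 minutes.

28.3 minutes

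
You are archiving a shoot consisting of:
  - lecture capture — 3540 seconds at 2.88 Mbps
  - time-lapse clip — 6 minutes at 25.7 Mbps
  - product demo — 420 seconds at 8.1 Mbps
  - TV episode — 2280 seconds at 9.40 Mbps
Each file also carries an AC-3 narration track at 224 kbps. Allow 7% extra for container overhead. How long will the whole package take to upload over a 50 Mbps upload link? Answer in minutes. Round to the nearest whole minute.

16 minutes

Audio: 224 kbps = 0.224 Mbps.
lecture capture: 3.104 Mbps × 3540 s × 1.07 = 11757.3 Mb
time-lapse clip: 25.924 Mbps × 360 s × 1.07 = 9985.9 Mb
product demo: 8.324 Mbps × 420 s × 1.07 = 3740.8 Mb
TV episode: 9.624 Mbps × 2280 s × 1.07 = 23478.7 Mb
Total: 48962.8 Mb = 6120.3 MB.
At 50 Mbps: 48962.8 / 50 = 979 s ≈ 16.3 minutes.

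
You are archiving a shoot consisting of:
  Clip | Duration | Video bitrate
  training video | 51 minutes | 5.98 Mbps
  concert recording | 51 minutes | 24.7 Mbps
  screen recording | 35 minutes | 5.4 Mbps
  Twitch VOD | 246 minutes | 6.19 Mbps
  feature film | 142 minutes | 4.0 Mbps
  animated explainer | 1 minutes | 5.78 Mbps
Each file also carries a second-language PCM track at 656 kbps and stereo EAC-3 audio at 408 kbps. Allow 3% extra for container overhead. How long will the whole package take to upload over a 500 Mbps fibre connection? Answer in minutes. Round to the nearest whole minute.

9 minutes

Audio total: 656 + 408 = 1064 kbps = 1.064 Mbps.
training video: 7.044 Mbps × 3060 s × 1.03 = 22201.3 Mb
concert recording: 25.764 Mbps × 3060 s × 1.03 = 81203.0 Mb
screen recording: 6.464 Mbps × 2100 s × 1.03 = 13981.6 Mb
Twitch VOD: 7.254 Mbps × 14760 s × 1.03 = 110281.1 Mb
feature film: 5.064 Mbps × 8520 s × 1.03 = 44439.6 Mb
animated explainer: 6.844 Mbps × 60 s × 1.03 = 423.0 Mb
Total: 272529.6 Mb = 34066.2 MB.
At 500 Mbps: 272529.6 / 500 = 545 s ≈ 9.08 minutes.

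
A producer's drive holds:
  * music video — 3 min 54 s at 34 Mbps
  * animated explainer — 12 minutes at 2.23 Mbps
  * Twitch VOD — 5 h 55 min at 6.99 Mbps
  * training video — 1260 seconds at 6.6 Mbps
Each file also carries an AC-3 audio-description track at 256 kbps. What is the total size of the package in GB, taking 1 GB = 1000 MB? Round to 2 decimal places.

Audio: 256 kbps = 0.256 Mbps.
music video: 34.256 Mbps × 234 s = 8015.9 Mb
animated explainer: 2.486 Mbps × 720 s = 1789.9 Mb
Twitch VOD: 7.246 Mbps × 21300 s = 154339.8 Mb
training video: 6.856 Mbps × 1260 s = 8638.6 Mb
Total: 172784.2 Mb = 21598.0 MB.
= 21.60 GB.

21.60 GB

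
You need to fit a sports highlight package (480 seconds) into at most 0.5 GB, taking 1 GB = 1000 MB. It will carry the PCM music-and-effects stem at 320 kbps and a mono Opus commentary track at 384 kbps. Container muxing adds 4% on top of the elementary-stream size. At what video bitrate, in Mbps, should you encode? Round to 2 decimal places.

Budget: 0.5 GB = 4000.0 Mb.
Stream payload after overhead: 4000.0 / 1.04 = 3846.2 Mb.
Total bitrate budget: 3846.2 Mb / 480 s = 8.013 Mbps.
Audio total: 320 + 384 = 704 kbps = 0.704 Mbps.
Video: 8.013 − 0.704 = 7.309 Mbps.

7.31 Mbps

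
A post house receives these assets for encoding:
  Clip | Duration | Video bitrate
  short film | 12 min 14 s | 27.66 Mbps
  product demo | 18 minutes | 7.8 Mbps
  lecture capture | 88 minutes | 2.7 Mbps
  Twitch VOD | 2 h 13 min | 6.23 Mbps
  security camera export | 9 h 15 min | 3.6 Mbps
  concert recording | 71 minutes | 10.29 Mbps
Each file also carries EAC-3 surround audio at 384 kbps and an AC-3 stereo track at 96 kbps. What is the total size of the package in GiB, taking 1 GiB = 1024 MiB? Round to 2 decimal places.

32.79 GiB

Audio total: 384 + 96 = 480 kbps = 0.480 Mbps.
short film: 28.140 Mbps × 734 s = 20654.8 Mb
product demo: 8.280 Mbps × 1080 s = 8942.4 Mb
lecture capture: 3.180 Mbps × 5280 s = 16790.4 Mb
Twitch VOD: 6.710 Mbps × 7980 s = 53545.8 Mb
security camera export: 4.080 Mbps × 33300 s = 135864.0 Mb
concert recording: 10.770 Mbps × 4260 s = 45880.2 Mb
Total: 281677.6 Mb = 35209.7 MB.
= 32.79 GiB.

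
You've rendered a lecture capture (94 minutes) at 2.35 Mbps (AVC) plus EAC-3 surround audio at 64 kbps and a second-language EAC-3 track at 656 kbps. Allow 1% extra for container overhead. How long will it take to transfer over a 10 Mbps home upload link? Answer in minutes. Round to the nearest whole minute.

94 min = 5640 s
Audio total: 64 + 656 = 720 kbps = 0.720 Mbps.
Total bitrate: 3.070 Mbps.
File: 3.070 Mbps × 5640 s = 17314.8 Mb.
With 1% container overhead: ×1.01. → 17487.9 Mb.
At 10 Mbps: 17487.9 / 10 = 1748.8 s ≈ 29.1 minutes.

29 minutes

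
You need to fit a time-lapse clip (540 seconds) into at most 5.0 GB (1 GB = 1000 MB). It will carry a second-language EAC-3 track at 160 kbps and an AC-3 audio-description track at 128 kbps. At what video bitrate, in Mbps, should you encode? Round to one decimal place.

Budget: 5.0 GB = 40000.0 Mb.
Total bitrate budget: 40000.0 Mb / 540 s = 74.074 Mbps.
Audio total: 160 + 128 = 288 kbps = 0.288 Mbps.
Video: 74.074 − 0.288 = 73.786 Mbps.

73.8 Mbps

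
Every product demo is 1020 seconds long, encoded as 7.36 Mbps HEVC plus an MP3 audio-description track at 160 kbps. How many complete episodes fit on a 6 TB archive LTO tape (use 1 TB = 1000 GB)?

Audio: 160 kbps = 0.160 Mbps.
Total bitrate: 7.520 Mbps.
Per item: 7.520 Mbps × 1020 s = 7,670 Mb = 958.8 MB.
Capacity: 6 TB = 48,000,000 Mb; 6257.82 items → 6257 complete.

6257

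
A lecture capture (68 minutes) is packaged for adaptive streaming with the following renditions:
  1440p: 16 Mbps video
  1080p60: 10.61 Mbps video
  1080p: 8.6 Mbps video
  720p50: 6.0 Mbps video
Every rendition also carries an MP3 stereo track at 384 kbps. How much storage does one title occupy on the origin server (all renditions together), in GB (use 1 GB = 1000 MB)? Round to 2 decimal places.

68 min = 4080 s
Audio: 384 kbps = 0.384 Mbps.
Sum of rendition bitrates: (16+0.384) + (10.61+0.384) + (8.6+0.384) + (6.0+0.384) = 42.746 Mbps.
× 4080 s = 174,404 Mb = 21,800 MB = 21.80 GB.

21.80 GB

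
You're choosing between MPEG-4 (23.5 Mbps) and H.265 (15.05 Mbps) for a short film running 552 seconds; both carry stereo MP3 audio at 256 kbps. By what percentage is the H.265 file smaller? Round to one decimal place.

35.6%

Audio: 256 kbps = 0.256 Mbps.
MPEG-4: 23.756 Mbps × 552 s = 13113.3 Mb = 1.527 GiB.
H.265: 15.306 Mbps × 552 s = 8448.9 Mb = 0.984 GiB.
Reduction: (1 − 0.984/1.527) × 100 = 35.57%.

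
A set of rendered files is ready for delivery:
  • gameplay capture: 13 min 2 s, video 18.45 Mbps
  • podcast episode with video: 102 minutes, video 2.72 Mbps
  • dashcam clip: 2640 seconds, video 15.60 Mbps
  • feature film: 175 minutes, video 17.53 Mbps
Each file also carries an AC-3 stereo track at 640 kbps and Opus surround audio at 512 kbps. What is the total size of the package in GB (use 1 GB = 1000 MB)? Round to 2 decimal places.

34.93 GB

Audio total: 640 + 512 = 1152 kbps = 1.152 Mbps.
gameplay capture: 19.602 Mbps × 782 s = 15328.8 Mb
podcast episode with video: 3.872 Mbps × 6120 s = 23696.6 Mb
dashcam clip: 16.752 Mbps × 2640 s = 44225.3 Mb
feature film: 18.682 Mbps × 10500 s = 196161.0 Mb
Total: 279411.7 Mb = 34926.5 MB.
= 34.93 GB.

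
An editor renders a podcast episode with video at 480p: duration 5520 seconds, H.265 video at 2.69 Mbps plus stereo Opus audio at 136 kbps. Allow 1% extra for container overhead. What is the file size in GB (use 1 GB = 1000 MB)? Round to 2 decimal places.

Audio: 136 kbps = 0.136 Mbps.
Total bitrate: 2.69 + 0.136 = 2.826 Mbps.
Stream data: 2.826 Mbps × 5520 s = 15599.5 Mb.
With 1% container overhead: ×1.01.
15,756 Mb ÷ 8 = 1,969 MB → 1.969 GB.

1.97 GB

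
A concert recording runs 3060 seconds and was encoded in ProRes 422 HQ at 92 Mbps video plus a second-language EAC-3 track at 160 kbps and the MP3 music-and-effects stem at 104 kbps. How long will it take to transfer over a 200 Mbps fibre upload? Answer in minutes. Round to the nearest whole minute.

24 minutes

Audio total: 160 + 104 = 264 kbps = 0.264 Mbps.
Total bitrate: 92.264 Mbps.
File: 92.264 Mbps × 3060 s = 282327.8 Mb.
At 200 Mbps: 282327.8 / 200 = 1411.6 s ≈ 23.5 minutes.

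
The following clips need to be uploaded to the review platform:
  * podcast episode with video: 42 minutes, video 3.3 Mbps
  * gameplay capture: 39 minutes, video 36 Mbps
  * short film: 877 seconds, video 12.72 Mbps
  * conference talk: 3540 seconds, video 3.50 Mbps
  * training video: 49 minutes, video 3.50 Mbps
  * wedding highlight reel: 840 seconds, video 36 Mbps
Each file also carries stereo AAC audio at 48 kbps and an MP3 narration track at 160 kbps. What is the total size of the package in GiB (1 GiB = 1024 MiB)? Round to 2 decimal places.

Audio total: 48 + 160 = 208 kbps = 0.208 Mbps.
podcast episode with video: 3.508 Mbps × 2520 s = 8840.2 Mb
gameplay capture: 36.208 Mbps × 2340 s = 84726.7 Mb
short film: 12.928 Mbps × 877 s = 11337.9 Mb
conference talk: 3.708 Mbps × 3540 s = 13126.3 Mb
training video: 3.708 Mbps × 2940 s = 10901.5 Mb
wedding highlight reel: 36.208 Mbps × 840 s = 30414.7 Mb
Total: 159347.3 Mb = 19918.4 MB.
= 18.55 GiB.

18.55 GiB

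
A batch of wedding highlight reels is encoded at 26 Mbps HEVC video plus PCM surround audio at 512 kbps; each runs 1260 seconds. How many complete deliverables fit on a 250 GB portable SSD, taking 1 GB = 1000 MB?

Audio: 512 kbps = 0.512 Mbps.
Total bitrate: 26.512 Mbps.
Per item: 26.512 Mbps × 1260 s = 33,405 Mb = 4,176 MB.
Capacity: 250 GB = 2,000,000 Mb; 59.87 items → 59 complete.

59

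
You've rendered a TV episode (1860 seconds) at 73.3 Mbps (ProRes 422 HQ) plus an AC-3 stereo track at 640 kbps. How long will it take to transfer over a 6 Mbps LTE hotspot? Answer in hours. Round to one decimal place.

6.4 hours

Audio: 640 kbps = 0.640 Mbps.
Total bitrate: 73.940 Mbps.
File: 73.940 Mbps × 1860 s = 137528.4 Mb.
At 6 Mbps: 137528.4 / 6 = 22921.4 s ≈ 6.37 hours.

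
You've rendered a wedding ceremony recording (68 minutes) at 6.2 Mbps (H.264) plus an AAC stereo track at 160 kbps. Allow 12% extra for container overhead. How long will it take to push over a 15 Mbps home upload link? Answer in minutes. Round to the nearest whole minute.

68 min = 4080 s
Audio: 160 kbps = 0.160 Mbps.
Total bitrate: 6.360 Mbps.
File: 6.360 Mbps × 4080 s = 25948.8 Mb.
With 12% container overhead: ×1.12. → 29062.7 Mb.
At 15 Mbps: 29062.7 / 15 = 1937.5 s ≈ 32.3 minutes.

32 minutes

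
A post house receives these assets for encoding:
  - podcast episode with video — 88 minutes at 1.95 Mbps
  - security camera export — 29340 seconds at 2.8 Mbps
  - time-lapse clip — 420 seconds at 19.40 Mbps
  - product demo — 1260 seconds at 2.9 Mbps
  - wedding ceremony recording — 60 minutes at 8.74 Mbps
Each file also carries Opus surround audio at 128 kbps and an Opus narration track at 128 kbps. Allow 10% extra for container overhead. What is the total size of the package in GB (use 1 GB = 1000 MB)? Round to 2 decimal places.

Audio total: 128 + 128 = 256 kbps = 0.256 Mbps.
podcast episode with video: 2.206 Mbps × 5280 s × 1.10 = 12812.4 Mb
security camera export: 3.056 Mbps × 29340 s × 1.10 = 98629.3 Mb
time-lapse clip: 19.656 Mbps × 420 s × 1.10 = 9081.1 Mb
product demo: 3.156 Mbps × 1260 s × 1.10 = 4374.2 Mb
wedding ceremony recording: 8.996 Mbps × 3600 s × 1.10 = 35624.2 Mb
Total: 160521.2 Mb = 20065.2 MB.
= 20.07 GB.

20.07 GB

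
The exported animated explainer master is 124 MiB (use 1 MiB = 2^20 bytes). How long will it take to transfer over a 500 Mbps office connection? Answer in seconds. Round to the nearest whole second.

2 seconds

File: 124 MiB = 1040.2 Mb.
At 500 Mbps: 1040.2 / 500 = 2.1 s ≈ 2.08 seconds.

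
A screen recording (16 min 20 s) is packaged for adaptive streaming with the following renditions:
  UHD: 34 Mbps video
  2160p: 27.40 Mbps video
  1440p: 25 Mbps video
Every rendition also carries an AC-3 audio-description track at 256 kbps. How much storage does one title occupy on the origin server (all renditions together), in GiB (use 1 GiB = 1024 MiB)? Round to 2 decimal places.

16 min 20 s = 980 s
Audio: 256 kbps = 0.256 Mbps.
Sum of rendition bitrates: (34+0.256) + (27.40+0.256) + (25+0.256) = 87.168 Mbps.
× 980 s = 85,425 Mb = 10,678 MB = 9.945 GiB.

9.94 GiB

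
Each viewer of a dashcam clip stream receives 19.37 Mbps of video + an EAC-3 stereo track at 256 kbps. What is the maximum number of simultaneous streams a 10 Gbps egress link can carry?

509

Audio: 256 kbps = 0.256 Mbps.
Per-viewer media rate: 19.626 Mbps.
10 Gbps = 10,000 Mbps; 10,000 / 19.626 = 509.53 → 509 viewers.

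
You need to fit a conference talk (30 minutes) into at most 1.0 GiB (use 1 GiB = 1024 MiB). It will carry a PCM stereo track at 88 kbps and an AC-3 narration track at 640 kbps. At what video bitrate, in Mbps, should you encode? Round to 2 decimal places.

4.04 Mbps

Budget: 1.0 GiB = 8589.9 Mb.
30 min = 1800 s
Total bitrate budget: 8589.9 Mb / 1800 s = 4.772 Mbps.
Audio total: 88 + 640 = 728 kbps = 0.728 Mbps.
Video: 4.772 − 0.728 = 4.044 Mbps.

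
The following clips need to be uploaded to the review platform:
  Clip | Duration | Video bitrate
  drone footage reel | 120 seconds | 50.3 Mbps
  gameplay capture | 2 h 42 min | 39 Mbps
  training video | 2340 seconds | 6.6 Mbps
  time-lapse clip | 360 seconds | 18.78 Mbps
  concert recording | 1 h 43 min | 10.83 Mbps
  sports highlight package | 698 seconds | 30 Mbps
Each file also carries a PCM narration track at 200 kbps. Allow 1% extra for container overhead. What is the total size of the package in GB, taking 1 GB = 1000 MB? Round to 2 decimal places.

63.01 GB

Audio: 200 kbps = 0.200 Mbps.
drone footage reel: 50.500 Mbps × 120 s × 1.01 = 6120.6 Mb
gameplay capture: 39.200 Mbps × 9720 s × 1.01 = 384834.2 Mb
training video: 6.800 Mbps × 2340 s × 1.01 = 16071.1 Mb
time-lapse clip: 18.980 Mbps × 360 s × 1.01 = 6901.1 Mb
concert recording: 11.030 Mbps × 6180 s × 1.01 = 68847.1 Mb
sports highlight package: 30.200 Mbps × 698 s × 1.01 = 21290.4 Mb
Total: 504064.5 Mb = 63008.1 MB.
= 63.01 GB.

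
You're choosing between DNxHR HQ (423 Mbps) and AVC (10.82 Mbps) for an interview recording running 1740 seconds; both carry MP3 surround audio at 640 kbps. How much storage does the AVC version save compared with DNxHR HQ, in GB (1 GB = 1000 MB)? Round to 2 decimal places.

89.65 GB

Audio: 640 kbps = 0.640 Mbps.
DNxHR HQ: 423.640 Mbps × 1740 s = 737133.6 Mb = 92.142 GB.
AVC: 11.460 Mbps × 1740 s = 19940.4 Mb = 2.493 GB.
Saving: 92.142 − 2.493 = 89.649 GB.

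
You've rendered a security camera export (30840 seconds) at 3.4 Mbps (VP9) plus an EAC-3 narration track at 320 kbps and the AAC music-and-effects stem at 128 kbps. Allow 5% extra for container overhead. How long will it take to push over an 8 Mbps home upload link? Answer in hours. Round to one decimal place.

4.3 hours

Audio total: 320 + 128 = 448 kbps = 0.448 Mbps.
Total bitrate: 3.848 Mbps.
File: 3.848 Mbps × 30840 s = 118672.3 Mb.
With 5% container overhead: ×1.05. → 124605.9 Mb.
At 8 Mbps: 124605.9 / 8 = 15575.7 s ≈ 4.33 hours.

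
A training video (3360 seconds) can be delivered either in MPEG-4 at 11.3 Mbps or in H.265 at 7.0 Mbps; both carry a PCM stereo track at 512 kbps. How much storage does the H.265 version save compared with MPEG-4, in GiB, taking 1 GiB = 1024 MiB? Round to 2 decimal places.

1.68 GiB

Audio: 512 kbps = 0.512 Mbps.
MPEG-4: 11.812 Mbps × 3360 s = 39688.3 Mb = 4.620 GiB.
H.265: 7.512 Mbps × 3360 s = 25240.3 Mb = 2.938 GiB.
Saving: 4.620 − 2.938 = 1.682 GiB.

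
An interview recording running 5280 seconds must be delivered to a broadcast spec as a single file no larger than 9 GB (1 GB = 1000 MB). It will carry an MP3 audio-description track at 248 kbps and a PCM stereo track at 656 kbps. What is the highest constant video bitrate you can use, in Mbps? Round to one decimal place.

12.7 Mbps

Budget: 9 GB = 72000.0 Mb.
Total bitrate budget: 72000.0 Mb / 5280 s = 13.636 Mbps.
Audio total: 248 + 656 = 904 kbps = 0.904 Mbps.
Video: 13.636 − 0.904 = 12.732 Mbps.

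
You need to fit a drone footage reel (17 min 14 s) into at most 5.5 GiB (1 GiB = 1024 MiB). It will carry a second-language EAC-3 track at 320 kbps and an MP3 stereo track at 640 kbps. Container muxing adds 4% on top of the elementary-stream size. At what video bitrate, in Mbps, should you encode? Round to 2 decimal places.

42.97 Mbps

Budget: 5.5 GiB = 47244.6 Mb.
Stream payload after overhead: 47244.6 / 1.04 = 45427.5 Mb.
17 min 14 s = 1034 s
Total bitrate budget: 45427.5 Mb / 1034 s = 43.934 Mbps.
Audio total: 320 + 640 = 960 kbps = 0.960 Mbps.
Video: 43.934 − 0.960 = 42.974 Mbps.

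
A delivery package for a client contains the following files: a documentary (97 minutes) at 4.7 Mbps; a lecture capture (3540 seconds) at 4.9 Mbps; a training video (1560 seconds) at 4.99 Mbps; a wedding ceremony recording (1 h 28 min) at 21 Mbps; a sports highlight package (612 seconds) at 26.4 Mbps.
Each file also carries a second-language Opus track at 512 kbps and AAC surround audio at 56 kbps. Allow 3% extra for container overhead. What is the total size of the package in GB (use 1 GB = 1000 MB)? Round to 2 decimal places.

24.34 GB

Audio total: 512 + 56 = 568 kbps = 0.568 Mbps.
documentary: 5.268 Mbps × 5820 s × 1.03 = 31579.6 Mb
lecture capture: 5.468 Mbps × 3540 s × 1.03 = 19937.4 Mb
training video: 5.558 Mbps × 1560 s × 1.03 = 8930.6 Mb
wedding ceremony recording: 21.568 Mbps × 5280 s × 1.03 = 117295.4 Mb
sports highlight package: 26.968 Mbps × 612 s × 1.03 = 16999.5 Mb
Total: 194742.5 Mb = 24342.8 MB.
= 24.34 GB.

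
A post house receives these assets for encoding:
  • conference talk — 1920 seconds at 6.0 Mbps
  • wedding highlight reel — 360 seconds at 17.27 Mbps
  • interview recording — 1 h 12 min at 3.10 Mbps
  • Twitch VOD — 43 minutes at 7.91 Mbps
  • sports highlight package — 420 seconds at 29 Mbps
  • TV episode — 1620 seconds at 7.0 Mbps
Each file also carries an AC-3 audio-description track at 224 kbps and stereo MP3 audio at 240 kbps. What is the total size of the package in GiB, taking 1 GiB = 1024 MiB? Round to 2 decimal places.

Audio total: 224 + 240 = 464 kbps = 0.464 Mbps.
conference talk: 6.464 Mbps × 1920 s = 12410.9 Mb
wedding highlight reel: 17.734 Mbps × 360 s = 6384.2 Mb
interview recording: 3.564 Mbps × 4320 s = 15396.5 Mb
Twitch VOD: 8.374 Mbps × 2580 s = 21604.9 Mb
sports highlight package: 29.464 Mbps × 420 s = 12374.9 Mb
TV episode: 7.464 Mbps × 1620 s = 12091.7 Mb
Total: 80263.1 Mb = 10032.9 MB.
= 9.344 GiB.

9.34 GiB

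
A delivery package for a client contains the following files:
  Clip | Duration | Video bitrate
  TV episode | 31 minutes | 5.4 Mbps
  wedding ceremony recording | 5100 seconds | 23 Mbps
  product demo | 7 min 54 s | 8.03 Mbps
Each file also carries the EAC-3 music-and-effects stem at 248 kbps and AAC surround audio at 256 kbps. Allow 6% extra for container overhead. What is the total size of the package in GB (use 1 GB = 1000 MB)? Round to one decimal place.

17.9 GB

Audio total: 248 + 256 = 504 kbps = 0.504 Mbps.
TV episode: 5.904 Mbps × 1860 s × 1.06 = 11640.3 Mb
wedding ceremony recording: 23.504 Mbps × 5100 s × 1.06 = 127062.6 Mb
product demo: 8.534 Mbps × 474 s × 1.06 = 4287.8 Mb
Total: 142990.8 Mb = 17873.8 MB.
= 17.87 GB.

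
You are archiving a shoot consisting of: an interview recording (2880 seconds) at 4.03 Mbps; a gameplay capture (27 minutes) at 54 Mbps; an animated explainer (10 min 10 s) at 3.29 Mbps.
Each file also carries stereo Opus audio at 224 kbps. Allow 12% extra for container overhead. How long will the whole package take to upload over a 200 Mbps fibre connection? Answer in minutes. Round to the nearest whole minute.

10 minutes

Audio: 224 kbps = 0.224 Mbps.
interview recording: 4.254 Mbps × 2880 s × 1.12 = 13721.7 Mb
gameplay capture: 54.224 Mbps × 1620 s × 1.12 = 98384.0 Mb
animated explainer: 3.514 Mbps × 610 s × 1.12 = 2400.8 Mb
Total: 114506.5 Mb = 14313.3 MB.
At 200 Mbps: 114506.5 / 200 = 573 s ≈ 9.54 minutes.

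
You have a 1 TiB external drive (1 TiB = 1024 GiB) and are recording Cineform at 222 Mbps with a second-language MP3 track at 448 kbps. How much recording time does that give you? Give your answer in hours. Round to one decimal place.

Audio: 448 kbps = 0.448 Mbps.
Total bitrate: 222 + 0.448 = 222.448 Mbps.
Capacity: 1 TiB = 8,796,093 Mb.
Recording time: 8,796,093 / 222.448 = 39,542 s ≈ 11.0 hours.

11.0 hours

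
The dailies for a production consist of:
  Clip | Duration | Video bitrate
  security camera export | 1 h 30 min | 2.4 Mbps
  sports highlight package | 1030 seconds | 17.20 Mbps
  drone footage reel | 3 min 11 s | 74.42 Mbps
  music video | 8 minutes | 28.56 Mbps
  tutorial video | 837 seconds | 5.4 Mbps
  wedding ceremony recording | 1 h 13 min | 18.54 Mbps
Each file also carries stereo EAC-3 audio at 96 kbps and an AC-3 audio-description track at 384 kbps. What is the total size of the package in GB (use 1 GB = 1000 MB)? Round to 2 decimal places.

Audio total: 96 + 384 = 480 kbps = 0.480 Mbps.
security camera export: 2.880 Mbps × 5400 s = 15552.0 Mb
sports highlight package: 17.680 Mbps × 1030 s = 18210.4 Mb
drone footage reel: 74.900 Mbps × 191 s = 14305.9 Mb
music video: 29.040 Mbps × 480 s = 13939.2 Mb
tutorial video: 5.880 Mbps × 837 s = 4921.6 Mb
wedding ceremony recording: 19.020 Mbps × 4380 s = 83307.6 Mb
Total: 150236.7 Mb = 18779.6 MB.
= 18.78 GB.

18.78 GB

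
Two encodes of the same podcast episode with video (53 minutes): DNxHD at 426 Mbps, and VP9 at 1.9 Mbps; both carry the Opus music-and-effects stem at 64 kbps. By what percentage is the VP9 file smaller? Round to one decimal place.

53 min = 3180 s
Audio: 64 kbps = 0.064 Mbps.
DNxHD: 426.064 Mbps × 3180 s = 1354883.5 Mb = 169.360 GB.
VP9: 1.964 Mbps × 3180 s = 6245.5 Mb = 0.781 GB.
Reduction: (1 − 0.781/169.360) × 100 = 99.54%.

99.5%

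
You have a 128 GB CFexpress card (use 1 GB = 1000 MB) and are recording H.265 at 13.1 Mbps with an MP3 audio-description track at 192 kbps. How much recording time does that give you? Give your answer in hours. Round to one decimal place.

21.4 hours

Audio: 192 kbps = 0.192 Mbps.
Total bitrate: 13.1 + 0.192 = 13.292 Mbps.
Capacity: 128 GB = 1,024,000 Mb.
Recording time: 1,024,000 / 13.292 = 77,039 s ≈ 21.4 hours.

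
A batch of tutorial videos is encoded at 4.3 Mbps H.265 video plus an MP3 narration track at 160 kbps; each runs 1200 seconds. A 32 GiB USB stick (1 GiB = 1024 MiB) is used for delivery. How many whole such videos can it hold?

Audio: 160 kbps = 0.160 Mbps.
Total bitrate: 4.460 Mbps.
Per item: 4.460 Mbps × 1200 s = 5,352 Mb = 669.0 MB.
Capacity: 32 GiB = 274,878 Mb; 51.36 items → 51 complete.

51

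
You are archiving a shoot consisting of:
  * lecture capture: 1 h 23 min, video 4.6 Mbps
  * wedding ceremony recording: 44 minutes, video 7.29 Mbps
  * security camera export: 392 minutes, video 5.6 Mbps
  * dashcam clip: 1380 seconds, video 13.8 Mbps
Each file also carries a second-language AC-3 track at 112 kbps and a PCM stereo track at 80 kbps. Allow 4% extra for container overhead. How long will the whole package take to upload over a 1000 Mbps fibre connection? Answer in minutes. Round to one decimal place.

Audio total: 112 + 80 = 192 kbps = 0.192 Mbps.
lecture capture: 4.792 Mbps × 4980 s × 1.04 = 24818.7 Mb
wedding ceremony recording: 7.482 Mbps × 2640 s × 1.04 = 20542.6 Mb
security camera export: 5.792 Mbps × 23520 s × 1.04 = 141677.0 Mb
dashcam clip: 13.992 Mbps × 1380 s × 1.04 = 20081.3 Mb
Total: 207119.6 Mb = 25889.9 MB.
At 1000 Mbps: 207119.6 / 1000 = 207 s ≈ 3.45 minutes.

3.5 minutes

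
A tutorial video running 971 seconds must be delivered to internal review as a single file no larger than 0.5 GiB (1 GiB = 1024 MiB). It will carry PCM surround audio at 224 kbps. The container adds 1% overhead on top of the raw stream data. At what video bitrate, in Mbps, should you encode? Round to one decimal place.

4.2 Mbps

Budget: 0.5 GiB = 4295.0 Mb.
Stream payload after overhead: 4295.0 / 1.01 = 4252.4 Mb.
Total bitrate budget: 4252.4 Mb / 971 s = 4.379 Mbps.
Audio: 224 kbps = 0.224 Mbps.
Video: 4.379 − 0.224 = 4.155 Mbps.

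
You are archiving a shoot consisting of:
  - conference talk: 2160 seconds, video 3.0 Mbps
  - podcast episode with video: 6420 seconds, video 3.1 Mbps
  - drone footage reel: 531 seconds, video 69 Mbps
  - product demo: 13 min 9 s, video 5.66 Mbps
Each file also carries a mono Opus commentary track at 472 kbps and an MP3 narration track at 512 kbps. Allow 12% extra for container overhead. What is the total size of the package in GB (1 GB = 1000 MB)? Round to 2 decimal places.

Audio total: 472 + 512 = 984 kbps = 0.984 Mbps.
conference talk: 3.984 Mbps × 2160 s × 1.12 = 9638.1 Mb
podcast episode with video: 4.084 Mbps × 6420 s × 1.12 = 29365.6 Mb
drone footage reel: 69.984 Mbps × 531 s × 1.12 = 41620.9 Mb
product demo: 6.644 Mbps × 789 s × 1.12 = 5871.2 Mb
Total: 86495.7 Mb = 10812.0 MB.
= 10.81 GB.

10.81 GB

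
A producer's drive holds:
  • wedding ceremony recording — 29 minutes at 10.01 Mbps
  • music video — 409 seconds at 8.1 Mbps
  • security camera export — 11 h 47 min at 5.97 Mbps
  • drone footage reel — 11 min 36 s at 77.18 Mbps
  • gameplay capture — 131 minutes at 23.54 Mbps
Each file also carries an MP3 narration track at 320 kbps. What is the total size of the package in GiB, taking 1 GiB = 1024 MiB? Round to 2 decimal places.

61.67 GiB

Audio: 320 kbps = 0.320 Mbps.
wedding ceremony recording: 10.330 Mbps × 1740 s = 17974.2 Mb
music video: 8.420 Mbps × 409 s = 3443.8 Mb
security camera export: 6.290 Mbps × 42420 s = 266821.8 Mb
drone footage reel: 77.500 Mbps × 696 s = 53940.0 Mb
gameplay capture: 23.860 Mbps × 7860 s = 187539.6 Mb
Total: 529719.4 Mb = 66214.9 MB.
= 61.67 GiB.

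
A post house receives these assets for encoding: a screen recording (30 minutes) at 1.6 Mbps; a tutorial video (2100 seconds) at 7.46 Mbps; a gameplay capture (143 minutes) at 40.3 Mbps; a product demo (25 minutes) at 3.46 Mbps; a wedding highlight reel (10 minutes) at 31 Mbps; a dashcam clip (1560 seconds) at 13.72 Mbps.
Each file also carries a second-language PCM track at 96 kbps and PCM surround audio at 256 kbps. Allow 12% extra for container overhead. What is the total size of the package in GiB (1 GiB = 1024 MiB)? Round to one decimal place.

54.1 GiB

Audio total: 96 + 256 = 352 kbps = 0.352 Mbps.
screen recording: 1.952 Mbps × 1800 s × 1.12 = 3935.2 Mb
tutorial video: 7.812 Mbps × 2100 s × 1.12 = 18373.8 Mb
gameplay capture: 40.652 Mbps × 8580 s × 1.12 = 390649.5 Mb
product demo: 3.812 Mbps × 1500 s × 1.12 = 6404.2 Mb
wedding highlight reel: 31.352 Mbps × 600 s × 1.12 = 21068.5 Mb
dashcam clip: 14.072 Mbps × 1560 s × 1.12 = 24586.6 Mb
Total: 465017.8 Mb = 58127.2 MB.
= 54.14 GiB.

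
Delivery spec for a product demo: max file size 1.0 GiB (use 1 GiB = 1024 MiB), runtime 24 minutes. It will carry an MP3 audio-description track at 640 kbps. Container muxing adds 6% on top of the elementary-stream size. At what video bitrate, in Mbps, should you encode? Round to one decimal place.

5.0 Mbps

Budget: 1.0 GiB = 8589.9 Mb.
Stream payload after overhead: 8589.9 / 1.06 = 8103.7 Mb.
24 min = 1440 s
Total bitrate budget: 8103.7 Mb / 1440 s = 5.628 Mbps.
Audio: 640 kbps = 0.640 Mbps.
Video: 5.628 − 0.640 = 4.988 Mbps.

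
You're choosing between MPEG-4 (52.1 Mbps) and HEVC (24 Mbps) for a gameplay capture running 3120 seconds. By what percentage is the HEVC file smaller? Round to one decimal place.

MPEG-4: 52.100 Mbps × 3120 s = 162552.0 Mb = 20.319 GB.
HEVC: 24.000 Mbps × 3120 s = 74880.0 Mb = 9.360 GB.
Reduction: (1 − 9.360/20.319) × 100 = 53.93%.

53.9%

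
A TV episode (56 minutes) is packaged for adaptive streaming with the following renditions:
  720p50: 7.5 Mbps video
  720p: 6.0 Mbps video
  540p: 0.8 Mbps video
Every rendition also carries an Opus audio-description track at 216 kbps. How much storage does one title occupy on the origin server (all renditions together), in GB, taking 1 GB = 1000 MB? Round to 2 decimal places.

56 min = 3360 s
Audio: 216 kbps = 0.216 Mbps.
Sum of rendition bitrates: (7.5+0.216) + (6.0+0.216) + (0.8+0.216) = 14.948 Mbps.
× 3360 s = 50,225 Mb = 6,278 MB = 6.278 GB.

6.28 GB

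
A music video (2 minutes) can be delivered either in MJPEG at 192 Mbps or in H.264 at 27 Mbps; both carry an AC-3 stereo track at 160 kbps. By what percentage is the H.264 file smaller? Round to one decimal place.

2 min = 120 s
Audio: 160 kbps = 0.160 Mbps.
MJPEG: 192.160 Mbps × 120 s = 23059.2 Mb = 2.882 GB.
H.264: 27.160 Mbps × 120 s = 3259.2 Mb = 0.407 GB.
Reduction: (1 − 0.407/2.882) × 100 = 85.87%.

85.9%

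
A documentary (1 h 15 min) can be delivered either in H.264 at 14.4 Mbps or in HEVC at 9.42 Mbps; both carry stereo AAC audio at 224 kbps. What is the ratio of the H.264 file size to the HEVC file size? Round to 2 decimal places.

1 h 15 min = 75 min = 4500 s
Audio: 224 kbps = 0.224 Mbps.
H.264: 14.624 Mbps × 4500 s = 65808.0 Mb = 7.661 GiB.
HEVC: 9.644 Mbps × 4500 s = 43398.0 Mb = 5.052 GiB.
Ratio: 7.661 / 5.052 = 1.516.

1.52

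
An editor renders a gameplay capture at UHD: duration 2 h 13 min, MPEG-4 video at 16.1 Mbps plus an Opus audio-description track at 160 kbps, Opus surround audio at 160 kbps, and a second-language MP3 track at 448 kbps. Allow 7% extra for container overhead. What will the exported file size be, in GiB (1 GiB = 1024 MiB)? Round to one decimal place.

2 h 13 min = 133 min = 7980 s
Audio total: 160 + 160 + 448 = 768 kbps = 0.768 Mbps.
Total bitrate: 16.1 + 0.768 = 16.868 Mbps.
Stream data: 16.868 Mbps × 7980 s = 134606.6 Mb.
With 7% container overhead: ×1.07.
144,029 Mb = 18,003,638,100 bytes ÷ 1,073,741,824 = 16.77 GiB.

16.8 GiB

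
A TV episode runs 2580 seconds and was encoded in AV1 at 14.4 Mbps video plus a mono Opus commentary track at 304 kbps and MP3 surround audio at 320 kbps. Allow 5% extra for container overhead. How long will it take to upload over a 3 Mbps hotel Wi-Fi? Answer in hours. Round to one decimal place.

3.8 hours

Audio total: 304 + 320 = 624 kbps = 0.624 Mbps.
Total bitrate: 15.024 Mbps.
File: 15.024 Mbps × 2580 s = 38761.9 Mb.
With 5% container overhead: ×1.05. → 40700.0 Mb.
At 3 Mbps: 40700.0 / 3 = 13566.7 s ≈ 3.77 hours.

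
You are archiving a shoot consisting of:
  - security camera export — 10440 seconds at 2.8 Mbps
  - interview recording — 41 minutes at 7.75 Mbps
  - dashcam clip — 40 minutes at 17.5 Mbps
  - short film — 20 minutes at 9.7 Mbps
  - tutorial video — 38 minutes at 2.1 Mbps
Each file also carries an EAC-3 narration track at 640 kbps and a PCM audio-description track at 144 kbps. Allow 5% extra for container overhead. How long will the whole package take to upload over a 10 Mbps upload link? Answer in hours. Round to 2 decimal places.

3.54 hours

Audio total: 640 + 144 = 784 kbps = 0.784 Mbps.
security camera export: 3.584 Mbps × 10440 s × 1.05 = 39287.8 Mb
interview recording: 8.534 Mbps × 2460 s × 1.05 = 22043.3 Mb
dashcam clip: 18.284 Mbps × 2400 s × 1.05 = 46075.7 Mb
short film: 10.484 Mbps × 1200 s × 1.05 = 13209.8 Mb
tutorial video: 2.884 Mbps × 2280 s × 1.05 = 6904.3 Mb
Total: 127520.9 Mb = 15940.1 MB.
At 10 Mbps: 127520.9 / 10 = 12752 s ≈ 3.54 hours.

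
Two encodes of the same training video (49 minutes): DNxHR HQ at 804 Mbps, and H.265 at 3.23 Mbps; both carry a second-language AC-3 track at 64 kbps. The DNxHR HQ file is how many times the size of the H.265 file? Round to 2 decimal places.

49 min = 2940 s
Audio: 64 kbps = 0.064 Mbps.
DNxHR HQ: 804.064 Mbps × 2940 s = 2363948.2 Mb = 295.494 GB.
H.265: 3.294 Mbps × 2940 s = 9684.4 Mb = 1.211 GB.
Ratio: 295.494 / 1.211 = 244.100.

244.10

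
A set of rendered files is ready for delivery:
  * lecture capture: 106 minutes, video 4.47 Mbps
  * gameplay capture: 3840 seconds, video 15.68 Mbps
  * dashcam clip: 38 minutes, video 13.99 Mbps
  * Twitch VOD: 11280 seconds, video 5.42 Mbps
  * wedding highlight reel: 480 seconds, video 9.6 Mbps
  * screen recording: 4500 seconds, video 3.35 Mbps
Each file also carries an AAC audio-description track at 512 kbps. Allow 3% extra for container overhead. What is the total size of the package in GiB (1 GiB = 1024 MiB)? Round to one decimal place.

Audio: 512 kbps = 0.512 Mbps.
lecture capture: 4.982 Mbps × 6360 s × 1.03 = 32636.1 Mb
gameplay capture: 16.192 Mbps × 3840 s × 1.03 = 64042.6 Mb
dashcam clip: 14.502 Mbps × 2280 s × 1.03 = 34056.5 Mb
Twitch VOD: 5.932 Mbps × 11280 s × 1.03 = 68920.3 Mb
wedding highlight reel: 10.112 Mbps × 480 s × 1.03 = 4999.4 Mb
screen recording: 3.862 Mbps × 4500 s × 1.03 = 17900.4 Mb
Total: 222555.3 Mb = 27819.4 MB.
= 25.91 GiB.

25.9 GiB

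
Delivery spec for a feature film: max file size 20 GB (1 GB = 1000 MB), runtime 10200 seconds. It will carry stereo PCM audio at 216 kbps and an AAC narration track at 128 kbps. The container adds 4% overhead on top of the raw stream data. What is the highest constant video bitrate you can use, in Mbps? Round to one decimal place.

14.7 Mbps

Budget: 20 GB = 160000.0 Mb.
Stream payload after overhead: 160000.0 / 1.04 = 153846.2 Mb.
Total bitrate budget: 153846.2 Mb / 10200 s = 15.083 Mbps.
Audio total: 216 + 128 = 344 kbps = 0.344 Mbps.
Video: 15.083 − 0.344 = 14.739 Mbps.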